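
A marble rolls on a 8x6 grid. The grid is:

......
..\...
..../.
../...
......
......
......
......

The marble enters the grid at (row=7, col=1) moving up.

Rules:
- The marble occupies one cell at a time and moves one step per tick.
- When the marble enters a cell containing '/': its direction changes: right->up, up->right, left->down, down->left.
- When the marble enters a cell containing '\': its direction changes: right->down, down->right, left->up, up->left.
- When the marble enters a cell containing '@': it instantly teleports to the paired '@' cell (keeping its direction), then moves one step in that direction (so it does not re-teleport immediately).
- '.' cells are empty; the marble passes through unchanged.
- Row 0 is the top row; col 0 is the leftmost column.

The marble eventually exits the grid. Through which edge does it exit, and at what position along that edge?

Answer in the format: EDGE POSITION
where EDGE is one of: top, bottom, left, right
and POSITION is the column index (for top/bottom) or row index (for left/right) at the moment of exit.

Answer: top 1

Derivation:
Step 1: enter (7,1), '.' pass, move up to (6,1)
Step 2: enter (6,1), '.' pass, move up to (5,1)
Step 3: enter (5,1), '.' pass, move up to (4,1)
Step 4: enter (4,1), '.' pass, move up to (3,1)
Step 5: enter (3,1), '.' pass, move up to (2,1)
Step 6: enter (2,1), '.' pass, move up to (1,1)
Step 7: enter (1,1), '.' pass, move up to (0,1)
Step 8: enter (0,1), '.' pass, move up to (-1,1)
Step 9: at (-1,1) — EXIT via top edge, pos 1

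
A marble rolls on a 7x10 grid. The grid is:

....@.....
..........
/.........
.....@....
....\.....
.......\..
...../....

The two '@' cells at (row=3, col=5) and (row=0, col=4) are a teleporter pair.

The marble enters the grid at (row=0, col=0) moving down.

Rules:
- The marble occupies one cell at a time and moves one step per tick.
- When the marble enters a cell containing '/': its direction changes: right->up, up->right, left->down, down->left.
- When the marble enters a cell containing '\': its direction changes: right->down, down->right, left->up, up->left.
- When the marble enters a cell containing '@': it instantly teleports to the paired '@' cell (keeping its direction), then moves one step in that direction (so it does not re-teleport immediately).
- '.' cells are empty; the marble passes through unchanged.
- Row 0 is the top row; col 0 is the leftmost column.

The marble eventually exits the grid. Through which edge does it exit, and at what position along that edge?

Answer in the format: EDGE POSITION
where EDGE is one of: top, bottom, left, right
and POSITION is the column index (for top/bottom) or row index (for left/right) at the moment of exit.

Answer: left 2

Derivation:
Step 1: enter (0,0), '.' pass, move down to (1,0)
Step 2: enter (1,0), '.' pass, move down to (2,0)
Step 3: enter (2,0), '/' deflects down->left, move left to (2,-1)
Step 4: at (2,-1) — EXIT via left edge, pos 2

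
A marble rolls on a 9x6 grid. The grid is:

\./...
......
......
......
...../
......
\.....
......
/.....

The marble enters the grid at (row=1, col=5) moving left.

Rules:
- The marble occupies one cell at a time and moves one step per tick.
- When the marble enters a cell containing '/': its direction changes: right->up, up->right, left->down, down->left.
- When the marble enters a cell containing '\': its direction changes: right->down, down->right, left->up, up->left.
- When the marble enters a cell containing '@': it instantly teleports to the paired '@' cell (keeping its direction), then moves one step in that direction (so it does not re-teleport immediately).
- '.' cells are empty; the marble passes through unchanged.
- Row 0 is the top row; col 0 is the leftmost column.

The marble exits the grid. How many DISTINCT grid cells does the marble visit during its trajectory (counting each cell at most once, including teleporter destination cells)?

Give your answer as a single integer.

Answer: 6

Derivation:
Step 1: enter (1,5), '.' pass, move left to (1,4)
Step 2: enter (1,4), '.' pass, move left to (1,3)
Step 3: enter (1,3), '.' pass, move left to (1,2)
Step 4: enter (1,2), '.' pass, move left to (1,1)
Step 5: enter (1,1), '.' pass, move left to (1,0)
Step 6: enter (1,0), '.' pass, move left to (1,-1)
Step 7: at (1,-1) — EXIT via left edge, pos 1
Distinct cells visited: 6 (path length 6)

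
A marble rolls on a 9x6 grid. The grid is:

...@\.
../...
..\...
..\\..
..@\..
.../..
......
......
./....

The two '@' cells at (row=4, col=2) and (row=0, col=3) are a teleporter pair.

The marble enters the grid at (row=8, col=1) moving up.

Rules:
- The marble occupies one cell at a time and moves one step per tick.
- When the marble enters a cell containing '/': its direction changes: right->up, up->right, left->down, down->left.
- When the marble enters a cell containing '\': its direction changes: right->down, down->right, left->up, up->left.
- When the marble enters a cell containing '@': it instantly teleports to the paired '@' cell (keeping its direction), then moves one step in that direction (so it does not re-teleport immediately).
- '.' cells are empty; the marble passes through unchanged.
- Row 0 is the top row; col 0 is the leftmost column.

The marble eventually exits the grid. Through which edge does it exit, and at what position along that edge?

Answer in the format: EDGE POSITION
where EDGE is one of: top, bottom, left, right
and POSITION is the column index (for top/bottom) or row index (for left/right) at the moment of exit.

Answer: right 8

Derivation:
Step 1: enter (8,1), '/' deflects up->right, move right to (8,2)
Step 2: enter (8,2), '.' pass, move right to (8,3)
Step 3: enter (8,3), '.' pass, move right to (8,4)
Step 4: enter (8,4), '.' pass, move right to (8,5)
Step 5: enter (8,5), '.' pass, move right to (8,6)
Step 6: at (8,6) — EXIT via right edge, pos 8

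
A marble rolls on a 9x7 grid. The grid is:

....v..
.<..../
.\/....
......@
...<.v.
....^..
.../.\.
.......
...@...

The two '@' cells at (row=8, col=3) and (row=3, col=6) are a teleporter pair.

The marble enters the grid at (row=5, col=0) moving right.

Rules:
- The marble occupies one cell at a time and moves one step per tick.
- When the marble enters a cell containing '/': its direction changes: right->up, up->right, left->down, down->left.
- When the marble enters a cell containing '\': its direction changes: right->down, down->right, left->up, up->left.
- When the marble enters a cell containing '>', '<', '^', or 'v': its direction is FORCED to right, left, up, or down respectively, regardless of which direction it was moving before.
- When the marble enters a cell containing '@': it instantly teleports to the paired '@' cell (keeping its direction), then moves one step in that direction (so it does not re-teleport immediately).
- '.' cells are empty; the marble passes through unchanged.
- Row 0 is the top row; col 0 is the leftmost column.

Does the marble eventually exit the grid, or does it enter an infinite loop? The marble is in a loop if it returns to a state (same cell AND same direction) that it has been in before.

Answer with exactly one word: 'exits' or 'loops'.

Step 1: enter (5,0), '.' pass, move right to (5,1)
Step 2: enter (5,1), '.' pass, move right to (5,2)
Step 3: enter (5,2), '.' pass, move right to (5,3)
Step 4: enter (5,3), '.' pass, move right to (5,4)
Step 5: enter (5,4), '^' forces right->up, move up to (4,4)
Step 6: enter (4,4), '.' pass, move up to (3,4)
Step 7: enter (3,4), '.' pass, move up to (2,4)
Step 8: enter (2,4), '.' pass, move up to (1,4)
Step 9: enter (1,4), '.' pass, move up to (0,4)
Step 10: enter (0,4), 'v' forces up->down, move down to (1,4)
Step 11: enter (1,4), '.' pass, move down to (2,4)
Step 12: enter (2,4), '.' pass, move down to (3,4)
Step 13: enter (3,4), '.' pass, move down to (4,4)
Step 14: enter (4,4), '.' pass, move down to (5,4)
Step 15: enter (5,4), '^' forces down->up, move up to (4,4)
Step 16: at (4,4) dir=up — LOOP DETECTED (seen before)

Answer: loops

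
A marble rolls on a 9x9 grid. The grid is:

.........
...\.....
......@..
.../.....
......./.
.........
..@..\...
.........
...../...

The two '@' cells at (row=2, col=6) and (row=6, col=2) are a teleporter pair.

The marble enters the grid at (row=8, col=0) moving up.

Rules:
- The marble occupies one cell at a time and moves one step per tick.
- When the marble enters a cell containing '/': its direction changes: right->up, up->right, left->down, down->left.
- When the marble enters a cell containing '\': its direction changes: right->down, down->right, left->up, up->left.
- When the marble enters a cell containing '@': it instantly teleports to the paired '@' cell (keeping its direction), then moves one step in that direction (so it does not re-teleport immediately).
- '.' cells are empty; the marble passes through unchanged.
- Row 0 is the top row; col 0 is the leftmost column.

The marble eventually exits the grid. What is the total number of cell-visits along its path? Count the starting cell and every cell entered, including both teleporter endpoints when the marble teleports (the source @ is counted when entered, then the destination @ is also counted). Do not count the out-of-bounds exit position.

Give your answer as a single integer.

Step 1: enter (8,0), '.' pass, move up to (7,0)
Step 2: enter (7,0), '.' pass, move up to (6,0)
Step 3: enter (6,0), '.' pass, move up to (5,0)
Step 4: enter (5,0), '.' pass, move up to (4,0)
Step 5: enter (4,0), '.' pass, move up to (3,0)
Step 6: enter (3,0), '.' pass, move up to (2,0)
Step 7: enter (2,0), '.' pass, move up to (1,0)
Step 8: enter (1,0), '.' pass, move up to (0,0)
Step 9: enter (0,0), '.' pass, move up to (-1,0)
Step 10: at (-1,0) — EXIT via top edge, pos 0
Path length (cell visits): 9

Answer: 9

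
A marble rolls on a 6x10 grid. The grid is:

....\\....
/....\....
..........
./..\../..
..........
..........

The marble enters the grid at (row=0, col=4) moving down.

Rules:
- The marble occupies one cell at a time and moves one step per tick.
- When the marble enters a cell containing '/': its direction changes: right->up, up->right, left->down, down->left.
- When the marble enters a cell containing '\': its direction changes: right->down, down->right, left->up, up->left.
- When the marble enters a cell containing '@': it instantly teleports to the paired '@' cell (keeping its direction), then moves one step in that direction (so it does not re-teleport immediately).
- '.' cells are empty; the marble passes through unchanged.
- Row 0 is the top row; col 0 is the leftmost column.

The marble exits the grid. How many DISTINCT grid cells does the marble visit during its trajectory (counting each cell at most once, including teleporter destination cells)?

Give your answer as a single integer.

Step 1: enter (0,4), '\' deflects down->right, move right to (0,5)
Step 2: enter (0,5), '\' deflects right->down, move down to (1,5)
Step 3: enter (1,5), '\' deflects down->right, move right to (1,6)
Step 4: enter (1,6), '.' pass, move right to (1,7)
Step 5: enter (1,7), '.' pass, move right to (1,8)
Step 6: enter (1,8), '.' pass, move right to (1,9)
Step 7: enter (1,9), '.' pass, move right to (1,10)
Step 8: at (1,10) — EXIT via right edge, pos 1
Distinct cells visited: 7 (path length 7)

Answer: 7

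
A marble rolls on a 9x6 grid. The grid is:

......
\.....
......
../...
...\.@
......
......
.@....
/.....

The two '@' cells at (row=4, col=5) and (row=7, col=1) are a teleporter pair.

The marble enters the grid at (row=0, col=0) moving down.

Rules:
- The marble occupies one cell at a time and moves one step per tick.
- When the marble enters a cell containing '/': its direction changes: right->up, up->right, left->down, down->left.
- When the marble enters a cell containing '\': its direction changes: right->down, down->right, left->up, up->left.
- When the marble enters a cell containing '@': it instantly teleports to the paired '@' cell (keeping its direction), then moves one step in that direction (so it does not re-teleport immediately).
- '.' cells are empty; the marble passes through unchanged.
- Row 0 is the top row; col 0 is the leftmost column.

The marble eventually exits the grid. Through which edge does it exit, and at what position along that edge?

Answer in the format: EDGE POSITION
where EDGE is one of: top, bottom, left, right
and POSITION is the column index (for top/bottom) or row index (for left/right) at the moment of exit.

Answer: right 1

Derivation:
Step 1: enter (0,0), '.' pass, move down to (1,0)
Step 2: enter (1,0), '\' deflects down->right, move right to (1,1)
Step 3: enter (1,1), '.' pass, move right to (1,2)
Step 4: enter (1,2), '.' pass, move right to (1,3)
Step 5: enter (1,3), '.' pass, move right to (1,4)
Step 6: enter (1,4), '.' pass, move right to (1,5)
Step 7: enter (1,5), '.' pass, move right to (1,6)
Step 8: at (1,6) — EXIT via right edge, pos 1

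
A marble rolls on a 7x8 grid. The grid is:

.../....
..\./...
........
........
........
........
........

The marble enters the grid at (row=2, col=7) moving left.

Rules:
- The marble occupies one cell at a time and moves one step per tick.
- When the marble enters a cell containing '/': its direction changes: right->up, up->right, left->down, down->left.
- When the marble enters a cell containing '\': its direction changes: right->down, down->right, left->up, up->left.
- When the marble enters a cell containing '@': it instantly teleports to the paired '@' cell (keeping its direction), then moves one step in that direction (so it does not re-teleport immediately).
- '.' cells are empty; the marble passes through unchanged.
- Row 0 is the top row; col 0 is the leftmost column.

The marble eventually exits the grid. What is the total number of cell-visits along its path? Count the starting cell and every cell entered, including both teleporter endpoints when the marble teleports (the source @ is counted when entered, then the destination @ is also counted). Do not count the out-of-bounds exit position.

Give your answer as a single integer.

Answer: 8

Derivation:
Step 1: enter (2,7), '.' pass, move left to (2,6)
Step 2: enter (2,6), '.' pass, move left to (2,5)
Step 3: enter (2,5), '.' pass, move left to (2,4)
Step 4: enter (2,4), '.' pass, move left to (2,3)
Step 5: enter (2,3), '.' pass, move left to (2,2)
Step 6: enter (2,2), '.' pass, move left to (2,1)
Step 7: enter (2,1), '.' pass, move left to (2,0)
Step 8: enter (2,0), '.' pass, move left to (2,-1)
Step 9: at (2,-1) — EXIT via left edge, pos 2
Path length (cell visits): 8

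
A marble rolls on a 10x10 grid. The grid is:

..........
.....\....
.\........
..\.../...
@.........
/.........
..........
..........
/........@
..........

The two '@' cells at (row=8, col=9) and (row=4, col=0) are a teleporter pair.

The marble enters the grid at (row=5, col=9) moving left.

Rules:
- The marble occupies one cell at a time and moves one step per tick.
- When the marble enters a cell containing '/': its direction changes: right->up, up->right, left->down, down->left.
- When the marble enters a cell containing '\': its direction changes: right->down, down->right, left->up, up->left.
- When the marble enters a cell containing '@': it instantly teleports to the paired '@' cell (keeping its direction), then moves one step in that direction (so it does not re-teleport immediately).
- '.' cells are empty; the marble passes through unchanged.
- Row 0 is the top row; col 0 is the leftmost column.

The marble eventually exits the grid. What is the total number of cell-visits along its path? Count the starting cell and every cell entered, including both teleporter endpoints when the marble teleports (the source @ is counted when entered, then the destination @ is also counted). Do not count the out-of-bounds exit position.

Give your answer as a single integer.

Answer: 13

Derivation:
Step 1: enter (5,9), '.' pass, move left to (5,8)
Step 2: enter (5,8), '.' pass, move left to (5,7)
Step 3: enter (5,7), '.' pass, move left to (5,6)
Step 4: enter (5,6), '.' pass, move left to (5,5)
Step 5: enter (5,5), '.' pass, move left to (5,4)
Step 6: enter (5,4), '.' pass, move left to (5,3)
Step 7: enter (5,3), '.' pass, move left to (5,2)
Step 8: enter (5,2), '.' pass, move left to (5,1)
Step 9: enter (5,1), '.' pass, move left to (5,0)
Step 10: enter (5,0), '/' deflects left->down, move down to (6,0)
Step 11: enter (6,0), '.' pass, move down to (7,0)
Step 12: enter (7,0), '.' pass, move down to (8,0)
Step 13: enter (8,0), '/' deflects down->left, move left to (8,-1)
Step 14: at (8,-1) — EXIT via left edge, pos 8
Path length (cell visits): 13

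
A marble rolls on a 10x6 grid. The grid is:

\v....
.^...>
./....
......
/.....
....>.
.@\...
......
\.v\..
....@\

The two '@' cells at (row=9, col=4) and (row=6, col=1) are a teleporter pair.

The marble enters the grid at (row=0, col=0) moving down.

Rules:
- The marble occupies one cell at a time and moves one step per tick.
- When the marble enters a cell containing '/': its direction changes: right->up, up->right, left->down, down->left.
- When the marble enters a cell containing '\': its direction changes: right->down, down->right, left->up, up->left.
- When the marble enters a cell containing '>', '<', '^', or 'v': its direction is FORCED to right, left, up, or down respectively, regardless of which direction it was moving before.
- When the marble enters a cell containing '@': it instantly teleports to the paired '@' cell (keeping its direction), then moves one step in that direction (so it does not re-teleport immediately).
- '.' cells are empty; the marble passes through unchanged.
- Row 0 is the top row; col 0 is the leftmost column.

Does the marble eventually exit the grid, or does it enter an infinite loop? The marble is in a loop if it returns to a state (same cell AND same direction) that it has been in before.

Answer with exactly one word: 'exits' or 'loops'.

Answer: loops

Derivation:
Step 1: enter (0,0), '\' deflects down->right, move right to (0,1)
Step 2: enter (0,1), 'v' forces right->down, move down to (1,1)
Step 3: enter (1,1), '^' forces down->up, move up to (0,1)
Step 4: enter (0,1), 'v' forces up->down, move down to (1,1)
Step 5: at (1,1) dir=down — LOOP DETECTED (seen before)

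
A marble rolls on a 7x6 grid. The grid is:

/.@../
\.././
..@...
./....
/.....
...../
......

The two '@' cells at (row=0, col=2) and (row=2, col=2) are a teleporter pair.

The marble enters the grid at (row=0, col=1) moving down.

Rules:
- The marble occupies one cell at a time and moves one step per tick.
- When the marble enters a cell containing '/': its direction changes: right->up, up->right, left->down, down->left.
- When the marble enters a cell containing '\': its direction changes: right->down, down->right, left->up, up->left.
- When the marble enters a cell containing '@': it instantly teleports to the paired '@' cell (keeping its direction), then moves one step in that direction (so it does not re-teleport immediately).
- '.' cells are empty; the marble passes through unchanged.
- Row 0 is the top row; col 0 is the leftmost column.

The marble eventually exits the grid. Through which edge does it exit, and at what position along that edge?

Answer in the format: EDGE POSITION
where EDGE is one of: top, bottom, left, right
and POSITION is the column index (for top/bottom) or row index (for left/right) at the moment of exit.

Step 1: enter (0,1), '.' pass, move down to (1,1)
Step 2: enter (1,1), '.' pass, move down to (2,1)
Step 3: enter (2,1), '.' pass, move down to (3,1)
Step 4: enter (3,1), '/' deflects down->left, move left to (3,0)
Step 5: enter (3,0), '.' pass, move left to (3,-1)
Step 6: at (3,-1) — EXIT via left edge, pos 3

Answer: left 3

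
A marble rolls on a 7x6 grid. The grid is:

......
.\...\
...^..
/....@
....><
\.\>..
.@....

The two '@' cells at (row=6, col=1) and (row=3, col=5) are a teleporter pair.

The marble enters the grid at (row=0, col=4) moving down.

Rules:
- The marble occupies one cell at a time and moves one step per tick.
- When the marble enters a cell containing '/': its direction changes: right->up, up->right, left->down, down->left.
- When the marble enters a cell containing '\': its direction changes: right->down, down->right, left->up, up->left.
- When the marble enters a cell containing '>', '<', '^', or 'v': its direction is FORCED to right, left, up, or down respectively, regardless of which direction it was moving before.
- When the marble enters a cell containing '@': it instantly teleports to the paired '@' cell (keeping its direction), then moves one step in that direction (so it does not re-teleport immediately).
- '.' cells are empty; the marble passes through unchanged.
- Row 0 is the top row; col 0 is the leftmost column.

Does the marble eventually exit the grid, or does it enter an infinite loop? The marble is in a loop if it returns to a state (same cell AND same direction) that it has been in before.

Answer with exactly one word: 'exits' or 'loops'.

Step 1: enter (0,4), '.' pass, move down to (1,4)
Step 2: enter (1,4), '.' pass, move down to (2,4)
Step 3: enter (2,4), '.' pass, move down to (3,4)
Step 4: enter (3,4), '.' pass, move down to (4,4)
Step 5: enter (4,4), '>' forces down->right, move right to (4,5)
Step 6: enter (4,5), '<' forces right->left, move left to (4,4)
Step 7: enter (4,4), '>' forces left->right, move right to (4,5)
Step 8: at (4,5) dir=right — LOOP DETECTED (seen before)

Answer: loops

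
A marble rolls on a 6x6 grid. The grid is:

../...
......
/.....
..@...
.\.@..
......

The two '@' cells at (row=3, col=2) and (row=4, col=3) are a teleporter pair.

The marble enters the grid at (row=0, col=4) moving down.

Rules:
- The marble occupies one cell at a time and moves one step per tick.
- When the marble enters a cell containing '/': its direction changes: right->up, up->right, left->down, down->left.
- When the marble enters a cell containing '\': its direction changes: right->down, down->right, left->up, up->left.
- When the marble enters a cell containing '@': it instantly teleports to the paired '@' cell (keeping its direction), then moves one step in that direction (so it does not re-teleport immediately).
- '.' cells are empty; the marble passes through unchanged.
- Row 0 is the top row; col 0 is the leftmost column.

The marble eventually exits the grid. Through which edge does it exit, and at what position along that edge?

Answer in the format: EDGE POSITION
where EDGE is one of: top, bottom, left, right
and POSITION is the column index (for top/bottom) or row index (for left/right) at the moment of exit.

Step 1: enter (0,4), '.' pass, move down to (1,4)
Step 2: enter (1,4), '.' pass, move down to (2,4)
Step 3: enter (2,4), '.' pass, move down to (3,4)
Step 4: enter (3,4), '.' pass, move down to (4,4)
Step 5: enter (4,4), '.' pass, move down to (5,4)
Step 6: enter (5,4), '.' pass, move down to (6,4)
Step 7: at (6,4) — EXIT via bottom edge, pos 4

Answer: bottom 4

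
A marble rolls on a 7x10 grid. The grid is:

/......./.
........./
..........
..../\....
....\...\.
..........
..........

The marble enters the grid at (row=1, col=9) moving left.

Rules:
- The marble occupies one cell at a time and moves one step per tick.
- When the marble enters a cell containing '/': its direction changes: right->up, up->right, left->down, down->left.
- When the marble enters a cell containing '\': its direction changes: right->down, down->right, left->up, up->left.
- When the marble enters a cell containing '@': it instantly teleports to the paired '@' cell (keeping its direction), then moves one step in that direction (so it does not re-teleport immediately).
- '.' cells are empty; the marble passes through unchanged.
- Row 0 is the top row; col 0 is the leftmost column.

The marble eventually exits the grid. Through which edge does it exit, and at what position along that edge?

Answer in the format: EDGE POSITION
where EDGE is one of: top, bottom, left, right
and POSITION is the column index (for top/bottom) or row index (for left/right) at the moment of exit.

Step 1: enter (1,9), '/' deflects left->down, move down to (2,9)
Step 2: enter (2,9), '.' pass, move down to (3,9)
Step 3: enter (3,9), '.' pass, move down to (4,9)
Step 4: enter (4,9), '.' pass, move down to (5,9)
Step 5: enter (5,9), '.' pass, move down to (6,9)
Step 6: enter (6,9), '.' pass, move down to (7,9)
Step 7: at (7,9) — EXIT via bottom edge, pos 9

Answer: bottom 9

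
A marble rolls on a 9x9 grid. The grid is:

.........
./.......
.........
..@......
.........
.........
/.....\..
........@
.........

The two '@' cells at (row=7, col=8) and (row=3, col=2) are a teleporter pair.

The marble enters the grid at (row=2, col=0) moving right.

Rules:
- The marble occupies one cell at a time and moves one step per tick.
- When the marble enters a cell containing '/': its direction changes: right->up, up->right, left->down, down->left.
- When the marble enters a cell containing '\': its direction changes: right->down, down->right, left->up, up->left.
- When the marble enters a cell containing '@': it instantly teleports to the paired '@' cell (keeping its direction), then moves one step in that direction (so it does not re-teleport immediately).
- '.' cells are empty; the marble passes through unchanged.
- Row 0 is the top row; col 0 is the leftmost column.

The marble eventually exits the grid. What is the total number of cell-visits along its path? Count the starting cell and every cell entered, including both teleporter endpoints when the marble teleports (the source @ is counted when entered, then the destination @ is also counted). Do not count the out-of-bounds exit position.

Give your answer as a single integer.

Answer: 9

Derivation:
Step 1: enter (2,0), '.' pass, move right to (2,1)
Step 2: enter (2,1), '.' pass, move right to (2,2)
Step 3: enter (2,2), '.' pass, move right to (2,3)
Step 4: enter (2,3), '.' pass, move right to (2,4)
Step 5: enter (2,4), '.' pass, move right to (2,5)
Step 6: enter (2,5), '.' pass, move right to (2,6)
Step 7: enter (2,6), '.' pass, move right to (2,7)
Step 8: enter (2,7), '.' pass, move right to (2,8)
Step 9: enter (2,8), '.' pass, move right to (2,9)
Step 10: at (2,9) — EXIT via right edge, pos 2
Path length (cell visits): 9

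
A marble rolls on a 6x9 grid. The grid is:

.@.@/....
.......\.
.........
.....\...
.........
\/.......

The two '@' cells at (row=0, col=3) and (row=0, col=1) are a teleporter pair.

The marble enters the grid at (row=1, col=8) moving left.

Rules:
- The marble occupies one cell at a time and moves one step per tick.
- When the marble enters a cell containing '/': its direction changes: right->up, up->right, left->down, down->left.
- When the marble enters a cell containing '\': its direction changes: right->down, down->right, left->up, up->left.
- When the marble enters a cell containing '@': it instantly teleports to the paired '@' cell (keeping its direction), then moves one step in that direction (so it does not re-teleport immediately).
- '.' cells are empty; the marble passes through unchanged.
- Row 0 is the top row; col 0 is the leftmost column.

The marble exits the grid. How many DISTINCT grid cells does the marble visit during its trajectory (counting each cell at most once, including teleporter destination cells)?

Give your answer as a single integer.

Step 1: enter (1,8), '.' pass, move left to (1,7)
Step 2: enter (1,7), '\' deflects left->up, move up to (0,7)
Step 3: enter (0,7), '.' pass, move up to (-1,7)
Step 4: at (-1,7) — EXIT via top edge, pos 7
Distinct cells visited: 3 (path length 3)

Answer: 3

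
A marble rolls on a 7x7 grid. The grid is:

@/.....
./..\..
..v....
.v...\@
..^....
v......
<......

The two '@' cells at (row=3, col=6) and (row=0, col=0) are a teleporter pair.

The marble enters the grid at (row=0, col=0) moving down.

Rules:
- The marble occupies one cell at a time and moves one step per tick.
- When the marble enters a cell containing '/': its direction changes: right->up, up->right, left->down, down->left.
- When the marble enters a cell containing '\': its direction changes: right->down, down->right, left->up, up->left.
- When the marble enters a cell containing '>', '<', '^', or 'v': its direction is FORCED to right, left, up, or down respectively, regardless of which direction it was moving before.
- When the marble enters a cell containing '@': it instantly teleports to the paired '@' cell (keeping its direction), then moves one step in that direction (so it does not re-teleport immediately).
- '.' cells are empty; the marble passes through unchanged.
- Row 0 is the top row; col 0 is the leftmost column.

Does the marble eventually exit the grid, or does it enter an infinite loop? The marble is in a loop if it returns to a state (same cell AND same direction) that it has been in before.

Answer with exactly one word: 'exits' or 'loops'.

Step 1: enter (0,0), '@' teleport (0,0)->(3,6), also enter (3,6), move down to (4,6)
Step 2: enter (4,6), '.' pass, move down to (5,6)
Step 3: enter (5,6), '.' pass, move down to (6,6)
Step 4: enter (6,6), '.' pass, move down to (7,6)
Step 5: at (7,6) — EXIT via bottom edge, pos 6

Answer: exits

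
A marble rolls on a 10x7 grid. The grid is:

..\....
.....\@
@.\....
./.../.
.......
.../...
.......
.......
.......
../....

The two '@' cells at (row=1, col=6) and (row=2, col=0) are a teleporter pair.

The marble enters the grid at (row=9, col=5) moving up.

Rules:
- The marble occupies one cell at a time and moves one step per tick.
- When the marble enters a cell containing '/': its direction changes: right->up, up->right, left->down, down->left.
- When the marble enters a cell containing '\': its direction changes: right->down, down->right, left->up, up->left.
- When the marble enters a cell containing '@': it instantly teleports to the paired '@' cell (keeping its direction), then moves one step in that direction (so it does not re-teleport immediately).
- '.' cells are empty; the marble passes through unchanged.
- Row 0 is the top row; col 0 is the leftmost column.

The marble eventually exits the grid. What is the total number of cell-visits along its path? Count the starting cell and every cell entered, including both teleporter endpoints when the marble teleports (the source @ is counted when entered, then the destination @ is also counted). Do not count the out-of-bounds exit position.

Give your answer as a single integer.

Answer: 8

Derivation:
Step 1: enter (9,5), '.' pass, move up to (8,5)
Step 2: enter (8,5), '.' pass, move up to (7,5)
Step 3: enter (7,5), '.' pass, move up to (6,5)
Step 4: enter (6,5), '.' pass, move up to (5,5)
Step 5: enter (5,5), '.' pass, move up to (4,5)
Step 6: enter (4,5), '.' pass, move up to (3,5)
Step 7: enter (3,5), '/' deflects up->right, move right to (3,6)
Step 8: enter (3,6), '.' pass, move right to (3,7)
Step 9: at (3,7) — EXIT via right edge, pos 3
Path length (cell visits): 8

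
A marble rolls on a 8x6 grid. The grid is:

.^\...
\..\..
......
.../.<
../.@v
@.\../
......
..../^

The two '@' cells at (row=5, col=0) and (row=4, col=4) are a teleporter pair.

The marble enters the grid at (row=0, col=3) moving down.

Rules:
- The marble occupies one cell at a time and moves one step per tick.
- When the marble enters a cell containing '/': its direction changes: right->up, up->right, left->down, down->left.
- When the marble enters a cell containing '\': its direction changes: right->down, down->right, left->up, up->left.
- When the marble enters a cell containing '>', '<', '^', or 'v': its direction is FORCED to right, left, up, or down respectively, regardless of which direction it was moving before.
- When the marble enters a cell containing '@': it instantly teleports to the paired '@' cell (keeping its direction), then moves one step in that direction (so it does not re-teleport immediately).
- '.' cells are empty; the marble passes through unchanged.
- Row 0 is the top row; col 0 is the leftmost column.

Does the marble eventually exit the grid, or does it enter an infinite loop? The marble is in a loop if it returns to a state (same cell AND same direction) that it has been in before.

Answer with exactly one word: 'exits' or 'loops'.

Answer: exits

Derivation:
Step 1: enter (0,3), '.' pass, move down to (1,3)
Step 2: enter (1,3), '\' deflects down->right, move right to (1,4)
Step 3: enter (1,4), '.' pass, move right to (1,5)
Step 4: enter (1,5), '.' pass, move right to (1,6)
Step 5: at (1,6) — EXIT via right edge, pos 1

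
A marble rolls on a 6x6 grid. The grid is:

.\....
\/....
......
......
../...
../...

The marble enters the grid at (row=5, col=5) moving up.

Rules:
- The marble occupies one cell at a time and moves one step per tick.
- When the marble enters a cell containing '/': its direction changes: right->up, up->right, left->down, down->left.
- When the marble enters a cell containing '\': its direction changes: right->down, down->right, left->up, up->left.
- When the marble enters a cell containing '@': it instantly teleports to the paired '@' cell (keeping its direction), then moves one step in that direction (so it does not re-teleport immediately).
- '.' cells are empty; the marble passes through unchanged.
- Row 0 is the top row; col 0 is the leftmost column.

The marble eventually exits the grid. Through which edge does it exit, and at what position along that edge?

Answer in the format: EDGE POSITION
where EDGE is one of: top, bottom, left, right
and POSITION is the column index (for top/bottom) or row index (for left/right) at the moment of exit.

Step 1: enter (5,5), '.' pass, move up to (4,5)
Step 2: enter (4,5), '.' pass, move up to (3,5)
Step 3: enter (3,5), '.' pass, move up to (2,5)
Step 4: enter (2,5), '.' pass, move up to (1,5)
Step 5: enter (1,5), '.' pass, move up to (0,5)
Step 6: enter (0,5), '.' pass, move up to (-1,5)
Step 7: at (-1,5) — EXIT via top edge, pos 5

Answer: top 5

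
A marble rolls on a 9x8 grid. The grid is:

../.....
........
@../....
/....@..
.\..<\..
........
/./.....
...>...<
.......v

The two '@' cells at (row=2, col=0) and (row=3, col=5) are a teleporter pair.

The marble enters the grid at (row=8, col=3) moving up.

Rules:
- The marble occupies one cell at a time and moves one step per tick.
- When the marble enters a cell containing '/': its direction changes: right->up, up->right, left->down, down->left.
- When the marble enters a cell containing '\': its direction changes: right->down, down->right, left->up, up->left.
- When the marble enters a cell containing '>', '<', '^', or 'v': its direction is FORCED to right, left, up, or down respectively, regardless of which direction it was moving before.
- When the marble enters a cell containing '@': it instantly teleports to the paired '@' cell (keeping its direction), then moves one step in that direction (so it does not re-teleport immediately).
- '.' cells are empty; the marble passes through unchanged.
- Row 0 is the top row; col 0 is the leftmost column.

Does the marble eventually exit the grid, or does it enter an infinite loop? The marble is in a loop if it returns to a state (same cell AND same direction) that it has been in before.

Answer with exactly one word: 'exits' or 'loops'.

Step 1: enter (8,3), '.' pass, move up to (7,3)
Step 2: enter (7,3), '>' forces up->right, move right to (7,4)
Step 3: enter (7,4), '.' pass, move right to (7,5)
Step 4: enter (7,5), '.' pass, move right to (7,6)
Step 5: enter (7,6), '.' pass, move right to (7,7)
Step 6: enter (7,7), '<' forces right->left, move left to (7,6)
Step 7: enter (7,6), '.' pass, move left to (7,5)
Step 8: enter (7,5), '.' pass, move left to (7,4)
Step 9: enter (7,4), '.' pass, move left to (7,3)
Step 10: enter (7,3), '>' forces left->right, move right to (7,4)
Step 11: at (7,4) dir=right — LOOP DETECTED (seen before)

Answer: loops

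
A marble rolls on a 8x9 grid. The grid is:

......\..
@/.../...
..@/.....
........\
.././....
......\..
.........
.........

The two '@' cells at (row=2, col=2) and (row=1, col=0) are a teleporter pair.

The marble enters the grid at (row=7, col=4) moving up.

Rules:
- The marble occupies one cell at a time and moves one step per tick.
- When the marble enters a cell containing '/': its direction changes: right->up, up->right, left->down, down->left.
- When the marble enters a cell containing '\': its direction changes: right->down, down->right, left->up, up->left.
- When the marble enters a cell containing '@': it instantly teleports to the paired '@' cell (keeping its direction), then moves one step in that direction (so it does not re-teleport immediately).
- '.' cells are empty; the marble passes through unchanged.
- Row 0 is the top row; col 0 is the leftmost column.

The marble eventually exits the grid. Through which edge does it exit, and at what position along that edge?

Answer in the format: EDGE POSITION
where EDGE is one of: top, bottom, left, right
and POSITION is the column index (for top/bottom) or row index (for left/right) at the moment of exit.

Step 1: enter (7,4), '.' pass, move up to (6,4)
Step 2: enter (6,4), '.' pass, move up to (5,4)
Step 3: enter (5,4), '.' pass, move up to (4,4)
Step 4: enter (4,4), '/' deflects up->right, move right to (4,5)
Step 5: enter (4,5), '.' pass, move right to (4,6)
Step 6: enter (4,6), '.' pass, move right to (4,7)
Step 7: enter (4,7), '.' pass, move right to (4,8)
Step 8: enter (4,8), '.' pass, move right to (4,9)
Step 9: at (4,9) — EXIT via right edge, pos 4

Answer: right 4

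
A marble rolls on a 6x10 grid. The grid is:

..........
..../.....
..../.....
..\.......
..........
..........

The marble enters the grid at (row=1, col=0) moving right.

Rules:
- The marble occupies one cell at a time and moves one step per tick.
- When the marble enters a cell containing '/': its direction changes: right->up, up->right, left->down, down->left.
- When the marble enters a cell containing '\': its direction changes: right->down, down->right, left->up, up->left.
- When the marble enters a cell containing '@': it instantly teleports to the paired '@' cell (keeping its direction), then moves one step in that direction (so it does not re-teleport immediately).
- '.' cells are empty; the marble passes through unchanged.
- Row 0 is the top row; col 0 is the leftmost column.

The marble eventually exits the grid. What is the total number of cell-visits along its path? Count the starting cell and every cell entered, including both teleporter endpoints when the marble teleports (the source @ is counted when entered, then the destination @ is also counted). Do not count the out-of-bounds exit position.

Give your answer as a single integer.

Answer: 6

Derivation:
Step 1: enter (1,0), '.' pass, move right to (1,1)
Step 2: enter (1,1), '.' pass, move right to (1,2)
Step 3: enter (1,2), '.' pass, move right to (1,3)
Step 4: enter (1,3), '.' pass, move right to (1,4)
Step 5: enter (1,4), '/' deflects right->up, move up to (0,4)
Step 6: enter (0,4), '.' pass, move up to (-1,4)
Step 7: at (-1,4) — EXIT via top edge, pos 4
Path length (cell visits): 6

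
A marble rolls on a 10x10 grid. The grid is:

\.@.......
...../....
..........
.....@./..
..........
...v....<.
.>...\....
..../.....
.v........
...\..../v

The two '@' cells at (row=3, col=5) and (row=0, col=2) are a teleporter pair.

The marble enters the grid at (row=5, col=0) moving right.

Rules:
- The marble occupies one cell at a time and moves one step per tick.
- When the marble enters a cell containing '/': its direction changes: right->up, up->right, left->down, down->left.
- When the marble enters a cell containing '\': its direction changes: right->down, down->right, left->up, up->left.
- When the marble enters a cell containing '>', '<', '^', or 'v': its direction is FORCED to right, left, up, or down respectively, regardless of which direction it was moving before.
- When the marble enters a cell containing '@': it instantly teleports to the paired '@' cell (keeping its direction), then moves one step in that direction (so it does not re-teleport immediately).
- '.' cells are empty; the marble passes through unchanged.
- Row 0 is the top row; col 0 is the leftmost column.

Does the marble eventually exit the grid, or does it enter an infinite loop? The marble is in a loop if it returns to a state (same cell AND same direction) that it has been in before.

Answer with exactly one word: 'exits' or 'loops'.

Step 1: enter (5,0), '.' pass, move right to (5,1)
Step 2: enter (5,1), '.' pass, move right to (5,2)
Step 3: enter (5,2), '.' pass, move right to (5,3)
Step 4: enter (5,3), 'v' forces right->down, move down to (6,3)
Step 5: enter (6,3), '.' pass, move down to (7,3)
Step 6: enter (7,3), '.' pass, move down to (8,3)
Step 7: enter (8,3), '.' pass, move down to (9,3)
Step 8: enter (9,3), '\' deflects down->right, move right to (9,4)
Step 9: enter (9,4), '.' pass, move right to (9,5)
Step 10: enter (9,5), '.' pass, move right to (9,6)
Step 11: enter (9,6), '.' pass, move right to (9,7)
Step 12: enter (9,7), '.' pass, move right to (9,8)
Step 13: enter (9,8), '/' deflects right->up, move up to (8,8)
Step 14: enter (8,8), '.' pass, move up to (7,8)
Step 15: enter (7,8), '.' pass, move up to (6,8)
Step 16: enter (6,8), '.' pass, move up to (5,8)
Step 17: enter (5,8), '<' forces up->left, move left to (5,7)
Step 18: enter (5,7), '.' pass, move left to (5,6)
Step 19: enter (5,6), '.' pass, move left to (5,5)
Step 20: enter (5,5), '.' pass, move left to (5,4)
Step 21: enter (5,4), '.' pass, move left to (5,3)
Step 22: enter (5,3), 'v' forces left->down, move down to (6,3)
Step 23: at (6,3) dir=down — LOOP DETECTED (seen before)

Answer: loops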